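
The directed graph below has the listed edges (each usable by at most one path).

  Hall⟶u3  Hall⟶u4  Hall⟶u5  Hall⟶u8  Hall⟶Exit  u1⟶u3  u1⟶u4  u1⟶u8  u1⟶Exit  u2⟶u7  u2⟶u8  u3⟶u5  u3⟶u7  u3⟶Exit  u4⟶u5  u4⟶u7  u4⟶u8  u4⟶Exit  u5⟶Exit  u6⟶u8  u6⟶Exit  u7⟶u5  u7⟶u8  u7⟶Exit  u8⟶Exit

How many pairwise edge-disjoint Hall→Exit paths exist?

Assign every edge capacity 1; by Menger, the answer equals the max flow.
Path Hall→Exit (+1); total 1.
Path Hall→u3→Exit (+1); total 2.
Path Hall→u4→Exit (+1); total 3.
Path Hall→u5→Exit (+1); total 4.
Path Hall→u8→Exit (+1); total 5.
No residual Hall→Exit path; max flow = 5.
Certifying cut of size 5: {Hall→Exit, Hall→u3, Hall→u4, Hall→u5, Hall→u8}.

5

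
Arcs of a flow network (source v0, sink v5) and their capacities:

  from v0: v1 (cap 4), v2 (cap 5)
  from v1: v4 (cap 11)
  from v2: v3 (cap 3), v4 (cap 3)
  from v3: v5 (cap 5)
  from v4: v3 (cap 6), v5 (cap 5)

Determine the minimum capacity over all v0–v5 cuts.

9

Augment v0→v1→v4→v5: bottleneck 4, flow now 4.
Augment v0→v2→v3→v5: bottleneck 3, flow now 7.
Augment v0→v2→v4→v5: bottleneck 1, flow now 8.
Augment v0→v2→v4→v3→v5: bottleneck 1, flow now 9.
No augmenting path remains; maximum flow = 9.
By max-flow min-cut, the minimum cut capacity equals the max flow.
In the residual graph, reachable from v0: {v0}.
Min-cut edges: v0→v1 (4), v0→v2 (5); capacity 4 + 5 = 9.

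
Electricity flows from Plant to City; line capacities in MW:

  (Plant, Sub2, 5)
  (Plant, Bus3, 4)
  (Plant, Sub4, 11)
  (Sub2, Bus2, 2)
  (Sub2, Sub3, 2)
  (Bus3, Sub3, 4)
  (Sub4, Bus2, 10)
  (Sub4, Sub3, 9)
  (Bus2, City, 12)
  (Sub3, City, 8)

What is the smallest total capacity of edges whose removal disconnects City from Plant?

19

Augment Plant→Sub2→Bus2→City: bottleneck 2, flow now 2.
Augment Plant→Sub2→Sub3→City: bottleneck 2, flow now 4.
Augment Plant→Bus3→Sub3→City: bottleneck 4, flow now 8.
Augment Plant→Sub4→Bus2→City: bottleneck 10, flow now 18.
Augment Plant→Sub4→Sub3→City: bottleneck 1, flow now 19.
No augmenting path remains; maximum flow = 19.
By max-flow min-cut, the minimum cut capacity equals the max flow.
In the residual graph, reachable from Plant: {Plant, Sub2}.
Min-cut edges: Plant→Bus3 (4), Plant→Sub4 (11), Sub2→Bus2 (2), Sub2→Sub3 (2); capacity 4 + 11 + 2 + 2 = 19.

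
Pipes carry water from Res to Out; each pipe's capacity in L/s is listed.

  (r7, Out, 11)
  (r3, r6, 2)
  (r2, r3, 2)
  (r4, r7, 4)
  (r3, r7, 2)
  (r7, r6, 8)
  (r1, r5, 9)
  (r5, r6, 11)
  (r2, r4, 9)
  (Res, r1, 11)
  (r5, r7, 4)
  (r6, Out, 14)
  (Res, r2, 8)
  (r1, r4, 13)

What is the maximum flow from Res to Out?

15

Augment Res→r1→r4→r7→Out: bottleneck 4, flow now 4.
Augment Res→r1→r5→r6→Out: bottleneck 7, flow now 11.
Augment Res→r2→r3→r6→Out: bottleneck 2, flow now 13.
Augment Res→r2→r4→r1→r5→r6→Out: bottleneck 2, flow now 15. (uses reverse residual edge)
No augmenting path remains; maximum flow = 15.
In the residual graph, reachable from Res: {Res, r1, r2, r4}.
Min-cut edges: r1→r5 (9), r2→r3 (2), r4→r7 (4); capacity 9 + 2 + 4 = 15.
This cut is saturated, so no flow can exceed 15.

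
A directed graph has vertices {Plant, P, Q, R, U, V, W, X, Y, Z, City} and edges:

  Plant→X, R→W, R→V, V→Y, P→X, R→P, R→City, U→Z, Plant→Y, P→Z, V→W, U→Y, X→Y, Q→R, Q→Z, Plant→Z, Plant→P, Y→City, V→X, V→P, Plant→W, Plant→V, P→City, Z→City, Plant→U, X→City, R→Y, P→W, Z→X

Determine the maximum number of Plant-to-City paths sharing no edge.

Assign every edge capacity 1; by Menger, the answer equals the max flow.
Path Plant→P→City (+1); total 1.
Path Plant→X→City (+1); total 2.
Path Plant→Y→City (+1); total 3.
Path Plant→Z→City (+1); total 4.
No residual Plant→City path; max flow = 4.
Certifying cut of size 4: {P→City, X→City, Y→City, Z→City}.

4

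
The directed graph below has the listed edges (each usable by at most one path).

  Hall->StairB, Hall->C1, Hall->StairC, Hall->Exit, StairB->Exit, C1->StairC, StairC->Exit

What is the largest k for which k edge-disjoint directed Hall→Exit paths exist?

3

Assign every edge capacity 1; by Menger, the answer equals the max flow.
Path Hall→Exit (+1); total 1.
Path Hall→StairB→Exit (+1); total 2.
Path Hall→StairC→Exit (+1); total 3.
No residual Hall→Exit path; max flow = 3.
Certifying cut of size 3: {Hall→Exit, Hall→StairB, StairC→Exit}.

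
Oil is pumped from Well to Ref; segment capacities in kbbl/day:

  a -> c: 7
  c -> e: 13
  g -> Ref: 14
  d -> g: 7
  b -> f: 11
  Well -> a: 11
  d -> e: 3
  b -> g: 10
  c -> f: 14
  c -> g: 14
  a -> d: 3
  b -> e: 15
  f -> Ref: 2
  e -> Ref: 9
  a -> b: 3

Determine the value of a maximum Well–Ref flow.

Augment Well→a→b→e→Ref: bottleneck 3, flow now 3.
Augment Well→a→c→e→Ref: bottleneck 6, flow now 9.
Augment Well→a→c→f→Ref: bottleneck 1, flow now 10.
Augment Well→a→d→g→Ref: bottleneck 1, flow now 11.
No augmenting path remains; maximum flow = 11.
In the residual graph, reachable from Well: {Well}.
Min-cut edges: Well→a (11); capacity 11 = 11.
This cut is saturated, so no flow can exceed 11.

11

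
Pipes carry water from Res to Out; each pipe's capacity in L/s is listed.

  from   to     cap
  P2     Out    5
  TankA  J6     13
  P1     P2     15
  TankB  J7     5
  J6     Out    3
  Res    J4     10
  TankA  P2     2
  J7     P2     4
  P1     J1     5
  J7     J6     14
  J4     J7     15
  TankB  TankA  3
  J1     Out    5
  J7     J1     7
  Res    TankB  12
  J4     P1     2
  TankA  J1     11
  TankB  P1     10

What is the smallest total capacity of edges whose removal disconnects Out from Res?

13

Augment Res→TankB→TankA→J1→Out: bottleneck 3, flow now 3.
Augment Res→TankB→J7→J1→Out: bottleneck 2, flow now 5.
Augment Res→TankB→J7→P2→Out: bottleneck 3, flow now 8.
Augment Res→TankB→P1→P2→Out: bottleneck 2, flow now 10.
Augment Res→J4→J7→J6→Out: bottleneck 3, flow now 13.
No augmenting path remains; maximum flow = 13.
By max-flow min-cut, the minimum cut capacity equals the max flow.
In the residual graph, reachable from Res: {Res, TankB, J4, TankA, J7, P1, J1, P2, J6}.
Min-cut edges: J1→Out (5), P2→Out (5), J6→Out (3); capacity 5 + 5 + 3 = 13.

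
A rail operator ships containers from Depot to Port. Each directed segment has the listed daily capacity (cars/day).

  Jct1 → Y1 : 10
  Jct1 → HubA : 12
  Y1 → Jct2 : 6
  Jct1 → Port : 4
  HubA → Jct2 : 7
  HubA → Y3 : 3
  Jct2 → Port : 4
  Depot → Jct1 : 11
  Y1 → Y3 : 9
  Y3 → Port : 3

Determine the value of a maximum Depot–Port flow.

11

Augment Depot→Jct1→Port: bottleneck 4, flow now 4.
Augment Depot→Jct1→Y1→Y3→Port: bottleneck 3, flow now 7.
Augment Depot→Jct1→Y1→Jct2→Port: bottleneck 4, flow now 11.
No augmenting path remains; maximum flow = 11.
In the residual graph, reachable from Depot: {Depot}.
Min-cut edges: Depot→Jct1 (11); capacity 11 = 11.
This cut is saturated, so no flow can exceed 11.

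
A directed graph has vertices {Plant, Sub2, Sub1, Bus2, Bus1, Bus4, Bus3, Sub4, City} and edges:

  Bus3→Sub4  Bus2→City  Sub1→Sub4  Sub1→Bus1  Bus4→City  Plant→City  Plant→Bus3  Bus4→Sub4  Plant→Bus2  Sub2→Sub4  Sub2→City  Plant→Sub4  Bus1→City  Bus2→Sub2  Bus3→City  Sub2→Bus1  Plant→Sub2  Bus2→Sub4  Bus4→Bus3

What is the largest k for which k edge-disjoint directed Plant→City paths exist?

Assign every edge capacity 1; by Menger, the answer equals the max flow.
Path Plant→City (+1); total 1.
Path Plant→Sub2→City (+1); total 2.
Path Plant→Bus2→City (+1); total 3.
Path Plant→Bus3→City (+1); total 4.
No residual Plant→City path; max flow = 4.
Certifying cut of size 4: {Plant→Bus2, Plant→Bus3, Plant→City, Plant→Sub2}.

4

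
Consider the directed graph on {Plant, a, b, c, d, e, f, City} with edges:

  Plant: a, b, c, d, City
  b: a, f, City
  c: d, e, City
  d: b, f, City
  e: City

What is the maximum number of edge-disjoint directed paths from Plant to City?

Assign every edge capacity 1; by Menger, the answer equals the max flow.
Path Plant→City (+1); total 1.
Path Plant→b→City (+1); total 2.
Path Plant→c→City (+1); total 3.
Path Plant→d→City (+1); total 4.
No residual Plant→City path; max flow = 4.
Certifying cut of size 4: {Plant→City, Plant→b, Plant→c, Plant→d}.

4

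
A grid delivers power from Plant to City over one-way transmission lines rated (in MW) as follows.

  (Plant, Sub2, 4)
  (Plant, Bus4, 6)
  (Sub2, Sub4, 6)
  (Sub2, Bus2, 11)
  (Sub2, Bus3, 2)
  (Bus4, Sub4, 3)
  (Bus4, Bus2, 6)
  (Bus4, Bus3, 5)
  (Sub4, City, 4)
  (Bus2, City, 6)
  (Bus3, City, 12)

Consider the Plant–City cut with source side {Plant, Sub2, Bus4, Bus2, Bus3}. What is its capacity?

Edges leaving {Plant, Sub2, Bus4, Bus2, Bus3}: Sub2→Sub4 (6), Bus4→Sub4 (3), Bus2→City (6), Bus3→City (12).
Cut capacity = 6 + 3 + 6 + 12 = 27.

27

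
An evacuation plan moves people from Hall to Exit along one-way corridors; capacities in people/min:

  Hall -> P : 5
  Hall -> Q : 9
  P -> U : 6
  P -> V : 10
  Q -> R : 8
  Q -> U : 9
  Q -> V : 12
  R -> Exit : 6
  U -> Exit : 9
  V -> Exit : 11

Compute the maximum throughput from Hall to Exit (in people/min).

Augment Hall→P→U→Exit: bottleneck 5, flow now 5.
Augment Hall→Q→R→Exit: bottleneck 6, flow now 11.
Augment Hall→Q→U→Exit: bottleneck 3, flow now 14.
No augmenting path remains; maximum flow = 14.
In the residual graph, reachable from Hall: {Hall}.
Min-cut edges: Hall→P (5), Hall→Q (9); capacity 5 + 9 = 14.
This cut is saturated, so no flow can exceed 14.

14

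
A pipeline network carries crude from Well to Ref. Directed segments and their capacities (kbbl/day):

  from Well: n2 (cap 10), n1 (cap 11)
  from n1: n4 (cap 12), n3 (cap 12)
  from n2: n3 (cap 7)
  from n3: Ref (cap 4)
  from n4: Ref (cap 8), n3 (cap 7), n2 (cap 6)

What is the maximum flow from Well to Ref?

Augment Well→n1→n3→Ref: bottleneck 4, flow now 4.
Augment Well→n1→n4→Ref: bottleneck 7, flow now 11.
Augment Well→n2→n3→n1→n4→Ref: bottleneck 1, flow now 12. (uses reverse residual edge)
No augmenting path remains; maximum flow = 12.
In the residual graph, reachable from Well: {Well, n1, n2, n3, n4}.
Min-cut edges: n3→Ref (4), n4→Ref (8); capacity 4 + 8 = 12.
This cut is saturated, so no flow can exceed 12.

12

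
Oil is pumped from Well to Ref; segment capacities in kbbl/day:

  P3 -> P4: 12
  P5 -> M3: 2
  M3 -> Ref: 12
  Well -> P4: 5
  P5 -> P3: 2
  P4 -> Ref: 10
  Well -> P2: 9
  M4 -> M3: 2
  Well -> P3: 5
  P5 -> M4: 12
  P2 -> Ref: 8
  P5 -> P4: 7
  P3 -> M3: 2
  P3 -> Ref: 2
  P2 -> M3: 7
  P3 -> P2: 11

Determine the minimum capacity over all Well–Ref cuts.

19

Augment Well→P3→Ref: bottleneck 2, flow now 2.
Augment Well→P2→Ref: bottleneck 8, flow now 10.
Augment Well→P4→Ref: bottleneck 5, flow now 15.
Augment Well→P3→M3→Ref: bottleneck 2, flow now 17.
Augment Well→P3→P4→Ref: bottleneck 1, flow now 18.
Augment Well→P2→M3→Ref: bottleneck 1, flow now 19.
No augmenting path remains; maximum flow = 19.
By max-flow min-cut, the minimum cut capacity equals the max flow.
In the residual graph, reachable from Well: {Well}.
Min-cut edges: Well→P3 (5), Well→P2 (9), Well→P4 (5); capacity 5 + 9 + 5 = 19.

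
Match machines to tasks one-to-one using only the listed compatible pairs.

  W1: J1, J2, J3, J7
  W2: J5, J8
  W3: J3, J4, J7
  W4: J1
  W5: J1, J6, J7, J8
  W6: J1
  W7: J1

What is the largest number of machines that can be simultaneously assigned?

5

Unit-capacity flow: source→left, listed edges, right→sink; max matching = max flow.
Augmenting path W1→J1 (+1); matched 1.
Augmenting path W2→J5 (+1); matched 2.
Augmenting path W3→J3 (+1); matched 3.
Augmenting path W5→J6 (+1); matched 4.
Augmenting path W4→J1→W1→J2 (+1); matched 5.
No augmenting path remains; maximum matching = 5.
König certificate: {W1, W2, W3, W5, J1} is a vertex cover of size 5 (every listed pair touches it), so no matching can be larger.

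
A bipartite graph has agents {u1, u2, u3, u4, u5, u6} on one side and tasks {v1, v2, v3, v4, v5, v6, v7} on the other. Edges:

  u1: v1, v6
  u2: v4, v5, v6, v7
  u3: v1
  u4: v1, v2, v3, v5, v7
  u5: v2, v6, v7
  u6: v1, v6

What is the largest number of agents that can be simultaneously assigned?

5

Unit-capacity flow: source→left, listed edges, right→sink; max matching = max flow.
Augmenting path u1→v1 (+1); matched 1.
Augmenting path u2→v4 (+1); matched 2.
Augmenting path u4→v2 (+1); matched 3.
Augmenting path u5→v6 (+1); matched 4.
Augmenting path u6→v6→u5→v7 (+1); matched 5.
No augmenting path remains; maximum matching = 5.
König certificate: {u2, u4, u5, v1, v6} is a vertex cover of size 5 (every listed pair touches it), so no matching can be larger.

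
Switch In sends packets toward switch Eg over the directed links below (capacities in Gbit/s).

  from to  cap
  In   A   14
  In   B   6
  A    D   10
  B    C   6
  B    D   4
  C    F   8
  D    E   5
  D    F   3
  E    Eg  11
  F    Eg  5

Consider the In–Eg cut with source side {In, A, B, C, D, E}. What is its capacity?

22

Edges leaving {In, A, B, C, D, E}: C→F (8), D→F (3), E→Eg (11).
Cut capacity = 8 + 3 + 11 = 22.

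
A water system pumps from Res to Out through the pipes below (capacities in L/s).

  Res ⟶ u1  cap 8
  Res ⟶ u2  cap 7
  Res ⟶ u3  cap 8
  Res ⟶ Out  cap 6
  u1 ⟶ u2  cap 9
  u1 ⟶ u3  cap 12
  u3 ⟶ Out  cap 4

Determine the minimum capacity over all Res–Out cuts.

10

Augment Res→Out: bottleneck 6, flow now 6.
Augment Res→u3→Out: bottleneck 4, flow now 10.
No augmenting path remains; maximum flow = 10.
By max-flow min-cut, the minimum cut capacity equals the max flow.
In the residual graph, reachable from Res: {Res, u1, u2, u3}.
Min-cut edges: Res→Out (6), u3→Out (4); capacity 6 + 4 = 10.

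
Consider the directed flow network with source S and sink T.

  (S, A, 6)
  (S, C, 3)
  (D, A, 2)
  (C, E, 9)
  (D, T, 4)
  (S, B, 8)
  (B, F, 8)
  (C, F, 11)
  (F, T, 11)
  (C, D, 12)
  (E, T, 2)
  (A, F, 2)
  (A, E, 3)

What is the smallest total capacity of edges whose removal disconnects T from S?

Augment S→A→E→T: bottleneck 2, flow now 2.
Augment S→A→F→T: bottleneck 2, flow now 4.
Augment S→B→F→T: bottleneck 8, flow now 12.
Augment S→C→D→T: bottleneck 3, flow now 15.
No augmenting path remains; maximum flow = 15.
By max-flow min-cut, the minimum cut capacity equals the max flow.
In the residual graph, reachable from S: {S, A, E}.
Min-cut edges: S→B (8), S→C (3), A→F (2), E→T (2); capacity 8 + 3 + 2 + 2 = 15.

15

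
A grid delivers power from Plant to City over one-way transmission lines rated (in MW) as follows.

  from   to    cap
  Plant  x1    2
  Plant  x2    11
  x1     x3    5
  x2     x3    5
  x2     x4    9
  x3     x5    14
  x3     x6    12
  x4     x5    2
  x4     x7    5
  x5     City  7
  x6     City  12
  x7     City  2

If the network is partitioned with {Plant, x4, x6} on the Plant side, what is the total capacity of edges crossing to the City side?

Edges leaving {Plant, x4, x6}: Plant→x1 (2), Plant→x2 (11), x4→x5 (2), x4→x7 (5), x6→City (12).
Cut capacity = 2 + 11 + 2 + 5 + 12 = 32.

32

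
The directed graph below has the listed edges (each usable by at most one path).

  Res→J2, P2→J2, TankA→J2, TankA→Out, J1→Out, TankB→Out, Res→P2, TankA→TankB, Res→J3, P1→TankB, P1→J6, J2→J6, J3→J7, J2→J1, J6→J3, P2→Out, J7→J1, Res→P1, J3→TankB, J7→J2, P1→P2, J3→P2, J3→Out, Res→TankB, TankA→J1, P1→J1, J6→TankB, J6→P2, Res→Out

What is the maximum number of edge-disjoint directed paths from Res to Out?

5

Assign every edge capacity 1; by Menger, the answer equals the max flow.
Path Res→Out (+1); total 1.
Path Res→J3→Out (+1); total 2.
Path Res→P2→Out (+1); total 3.
Path Res→TankB→Out (+1); total 4.
Path Res→P1→J1→Out (+1); total 5.
No residual Res→Out path; max flow = 5.
Certifying cut of size 5: {J1→Out, J3→Out, P2→Out, Res→Out, TankB→Out}.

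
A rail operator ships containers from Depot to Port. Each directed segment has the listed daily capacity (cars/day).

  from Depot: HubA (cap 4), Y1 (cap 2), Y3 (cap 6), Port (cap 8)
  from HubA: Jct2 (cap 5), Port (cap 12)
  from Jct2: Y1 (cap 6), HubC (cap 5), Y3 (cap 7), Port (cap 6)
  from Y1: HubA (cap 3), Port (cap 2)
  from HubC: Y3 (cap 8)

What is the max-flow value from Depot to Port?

Augment Depot→Port: bottleneck 8, flow now 8.
Augment Depot→HubA→Port: bottleneck 4, flow now 12.
Augment Depot→Y1→Port: bottleneck 2, flow now 14.
No augmenting path remains; maximum flow = 14.
In the residual graph, reachable from Depot: {Depot, Y3}.
Min-cut edges: Depot→HubA (4), Depot→Y1 (2), Depot→Port (8); capacity 4 + 2 + 8 = 14.
This cut is saturated, so no flow can exceed 14.

14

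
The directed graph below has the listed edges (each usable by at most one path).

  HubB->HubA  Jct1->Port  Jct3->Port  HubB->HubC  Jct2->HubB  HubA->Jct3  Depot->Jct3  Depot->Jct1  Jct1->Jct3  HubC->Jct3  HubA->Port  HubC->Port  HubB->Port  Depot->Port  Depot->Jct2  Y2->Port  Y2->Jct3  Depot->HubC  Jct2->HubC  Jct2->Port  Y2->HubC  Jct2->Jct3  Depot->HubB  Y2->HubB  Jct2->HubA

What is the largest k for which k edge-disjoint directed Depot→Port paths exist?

6

Assign every edge capacity 1; by Menger, the answer equals the max flow.
Path Depot→Port (+1); total 1.
Path Depot→Jct2→Port (+1); total 2.
Path Depot→Jct1→Port (+1); total 3.
Path Depot→HubB→Port (+1); total 4.
Path Depot→HubC→Port (+1); total 5.
Path Depot→Jct3→Port (+1); total 6.
No residual Depot→Port path; max flow = 6.
Certifying cut of size 6: {Depot→HubB, Depot→HubC, Depot→Jct1, Depot→Jct2, Depot→Jct3, Depot→Port}.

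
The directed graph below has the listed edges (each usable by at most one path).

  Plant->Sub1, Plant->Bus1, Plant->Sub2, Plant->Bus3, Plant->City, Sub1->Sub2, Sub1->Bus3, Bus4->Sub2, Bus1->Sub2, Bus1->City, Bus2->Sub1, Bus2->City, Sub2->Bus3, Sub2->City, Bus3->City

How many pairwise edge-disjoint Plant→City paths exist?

Assign every edge capacity 1; by Menger, the answer equals the max flow.
Path Plant→City (+1); total 1.
Path Plant→Bus1→City (+1); total 2.
Path Plant→Sub2→City (+1); total 3.
Path Plant→Bus3→City (+1); total 4.
No residual Plant→City path; max flow = 4.
Certifying cut of size 4: {Bus3→City, Plant→Bus1, Plant→City, Sub2→City}.

4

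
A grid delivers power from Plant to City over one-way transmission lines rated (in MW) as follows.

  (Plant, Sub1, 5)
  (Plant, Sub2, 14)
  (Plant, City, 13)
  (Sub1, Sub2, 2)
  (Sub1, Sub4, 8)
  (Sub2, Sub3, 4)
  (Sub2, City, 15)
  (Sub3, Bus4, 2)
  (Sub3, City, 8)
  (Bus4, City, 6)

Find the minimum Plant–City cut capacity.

29

Augment Plant→City: bottleneck 13, flow now 13.
Augment Plant→Sub2→City: bottleneck 14, flow now 27.
Augment Plant→Sub1→Sub2→City: bottleneck 1, flow now 28.
Augment Plant→Sub1→Sub2→Sub3→City: bottleneck 1, flow now 29.
No augmenting path remains; maximum flow = 29.
By max-flow min-cut, the minimum cut capacity equals the max flow.
In the residual graph, reachable from Plant: {Plant, Sub1, Sub4}.
Min-cut edges: Plant→Sub2 (14), Plant→City (13), Sub1→Sub2 (2); capacity 14 + 13 + 2 = 29.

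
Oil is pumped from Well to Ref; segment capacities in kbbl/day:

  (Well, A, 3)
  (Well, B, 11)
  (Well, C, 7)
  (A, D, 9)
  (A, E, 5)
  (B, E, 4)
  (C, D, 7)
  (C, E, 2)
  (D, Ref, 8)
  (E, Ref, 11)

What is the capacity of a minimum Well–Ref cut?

14

Augment Well→A→D→Ref: bottleneck 3, flow now 3.
Augment Well→B→E→Ref: bottleneck 4, flow now 7.
Augment Well→C→D→Ref: bottleneck 5, flow now 12.
Augment Well→C→E→Ref: bottleneck 2, flow now 14.
No augmenting path remains; maximum flow = 14.
By max-flow min-cut, the minimum cut capacity equals the max flow.
In the residual graph, reachable from Well: {Well, B}.
Min-cut edges: Well→A (3), Well→C (7), B→E (4); capacity 3 + 7 + 4 = 14.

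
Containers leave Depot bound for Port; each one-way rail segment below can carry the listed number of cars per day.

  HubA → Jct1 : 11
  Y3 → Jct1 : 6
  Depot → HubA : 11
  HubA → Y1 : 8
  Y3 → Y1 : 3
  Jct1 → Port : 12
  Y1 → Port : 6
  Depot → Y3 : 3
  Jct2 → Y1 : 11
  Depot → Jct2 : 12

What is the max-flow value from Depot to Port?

Augment Depot→HubA→Jct1→Port: bottleneck 11, flow now 11.
Augment Depot→Y3→Jct1→Port: bottleneck 1, flow now 12.
Augment Depot→Y3→Y1→Port: bottleneck 2, flow now 14.
Augment Depot→Jct2→Y1→Port: bottleneck 4, flow now 18.
No augmenting path remains; maximum flow = 18.
In the residual graph, reachable from Depot: {Depot, HubA, Y3, Jct2, Jct1, Y1}.
Min-cut edges: Jct1→Port (12), Y1→Port (6); capacity 12 + 6 = 18.
This cut is saturated, so no flow can exceed 18.

18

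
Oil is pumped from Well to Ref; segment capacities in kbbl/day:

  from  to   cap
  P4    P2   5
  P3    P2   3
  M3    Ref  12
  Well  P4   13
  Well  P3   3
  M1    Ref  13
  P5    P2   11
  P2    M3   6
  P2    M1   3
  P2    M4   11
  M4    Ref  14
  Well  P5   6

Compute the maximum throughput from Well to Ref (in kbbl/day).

Augment Well→P4→P2→M3→Ref: bottleneck 5, flow now 5.
Augment Well→P3→P2→M3→Ref: bottleneck 1, flow now 6.
Augment Well→P3→P2→M1→Ref: bottleneck 2, flow now 8.
Augment Well→P5→P2→M1→Ref: bottleneck 1, flow now 9.
Augment Well→P5→P2→M4→Ref: bottleneck 5, flow now 14.
No augmenting path remains; maximum flow = 14.
In the residual graph, reachable from Well: {Well, P4}.
Min-cut edges: Well→P3 (3), Well→P5 (6), P4→P2 (5); capacity 3 + 6 + 5 = 14.
This cut is saturated, so no flow can exceed 14.

14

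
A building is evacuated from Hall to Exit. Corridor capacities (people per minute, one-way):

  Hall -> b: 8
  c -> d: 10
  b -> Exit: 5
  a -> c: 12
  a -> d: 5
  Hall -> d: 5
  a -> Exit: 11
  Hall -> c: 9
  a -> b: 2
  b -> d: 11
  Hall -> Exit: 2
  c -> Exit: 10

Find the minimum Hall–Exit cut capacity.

16

Augment Hall→Exit: bottleneck 2, flow now 2.
Augment Hall→b→Exit: bottleneck 5, flow now 7.
Augment Hall→c→Exit: bottleneck 9, flow now 16.
No augmenting path remains; maximum flow = 16.
By max-flow min-cut, the minimum cut capacity equals the max flow.
In the residual graph, reachable from Hall: {Hall, b, d}.
Min-cut edges: Hall→c (9), Hall→Exit (2), b→Exit (5); capacity 9 + 2 + 5 = 16.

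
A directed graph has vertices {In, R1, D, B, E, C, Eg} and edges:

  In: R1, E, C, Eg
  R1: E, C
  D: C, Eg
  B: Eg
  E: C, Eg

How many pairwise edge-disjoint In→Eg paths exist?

2

Assign every edge capacity 1; by Menger, the answer equals the max flow.
Path In→Eg (+1); total 1.
Path In→E→Eg (+1); total 2.
No residual In→Eg path; max flow = 2.
Certifying cut of size 2: {E→Eg, In→Eg}.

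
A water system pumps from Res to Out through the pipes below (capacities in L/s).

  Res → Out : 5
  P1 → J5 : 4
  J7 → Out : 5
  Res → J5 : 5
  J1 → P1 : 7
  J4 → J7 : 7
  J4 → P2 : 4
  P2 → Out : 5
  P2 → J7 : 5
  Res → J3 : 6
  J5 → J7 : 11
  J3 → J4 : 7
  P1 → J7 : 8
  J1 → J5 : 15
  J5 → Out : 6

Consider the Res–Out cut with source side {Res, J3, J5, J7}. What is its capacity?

23

Edges leaving {Res, J3, J5, J7}: Res→Out (5), J3→J4 (7), J5→Out (6), J7→Out (5).
Cut capacity = 5 + 7 + 6 + 5 = 23.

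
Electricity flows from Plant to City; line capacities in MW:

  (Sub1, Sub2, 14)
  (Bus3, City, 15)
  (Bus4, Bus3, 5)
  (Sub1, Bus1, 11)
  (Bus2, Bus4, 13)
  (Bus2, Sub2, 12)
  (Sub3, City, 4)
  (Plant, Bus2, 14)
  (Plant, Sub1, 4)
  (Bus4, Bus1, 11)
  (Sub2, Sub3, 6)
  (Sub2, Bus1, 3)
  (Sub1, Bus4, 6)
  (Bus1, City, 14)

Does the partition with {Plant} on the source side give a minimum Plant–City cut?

Yes — it is a minimum cut (capacity 18).

Given cut capacity: 14 + 4 = 18.
Augment Plant→Sub1→Bus1→City: bottleneck 4, flow now 4.
Augment Plant→Bus2→Sub2→Sub3→City: bottleneck 4, flow now 8.
Augment Plant→Bus2→Sub2→Bus1→City: bottleneck 3, flow now 11.
Augment Plant→Bus2→Bus4→Bus1→City: bottleneck 7, flow now 18.
No augmenting path remains; maximum flow = 18.
Cut capacity 18 equals the max flow, so it is a minimum cut.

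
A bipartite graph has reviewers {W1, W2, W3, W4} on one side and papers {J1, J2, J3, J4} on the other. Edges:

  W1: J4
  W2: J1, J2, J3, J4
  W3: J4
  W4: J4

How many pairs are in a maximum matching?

Unit-capacity flow: source→left, listed edges, right→sink; max matching = max flow.
Augmenting path W1→J4 (+1); matched 1.
Augmenting path W2→J1 (+1); matched 2.
No augmenting path remains; maximum matching = 2.
König certificate: {W2, J4} is a vertex cover of size 2 (every listed pair touches it), so no matching can be larger.

2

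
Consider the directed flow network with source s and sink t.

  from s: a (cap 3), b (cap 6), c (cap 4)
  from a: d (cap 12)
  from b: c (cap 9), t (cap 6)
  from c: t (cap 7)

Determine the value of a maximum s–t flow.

10

Augment s→b→t: bottleneck 6, flow now 6.
Augment s→c→t: bottleneck 4, flow now 10.
No augmenting path remains; maximum flow = 10.
In the residual graph, reachable from s: {s, a, d}.
Min-cut edges: s→b (6), s→c (4); capacity 6 + 4 = 10.
This cut is saturated, so no flow can exceed 10.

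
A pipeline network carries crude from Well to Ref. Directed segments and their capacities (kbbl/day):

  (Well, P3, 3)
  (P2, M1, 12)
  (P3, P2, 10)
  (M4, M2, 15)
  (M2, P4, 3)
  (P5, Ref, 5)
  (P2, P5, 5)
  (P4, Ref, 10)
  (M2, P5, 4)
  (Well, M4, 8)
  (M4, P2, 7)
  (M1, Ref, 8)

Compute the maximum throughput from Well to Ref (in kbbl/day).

11

Augment Well→M4→P2→M1→Ref: bottleneck 7, flow now 7.
Augment Well→M4→M2→P4→Ref: bottleneck 1, flow now 8.
Augment Well→P3→P2→M1→Ref: bottleneck 1, flow now 9.
Augment Well→P3→P2→P5→Ref: bottleneck 2, flow now 11.
No augmenting path remains; maximum flow = 11.
In the residual graph, reachable from Well: {Well}.
Min-cut edges: Well→M4 (8), Well→P3 (3); capacity 8 + 3 = 11.
This cut is saturated, so no flow can exceed 11.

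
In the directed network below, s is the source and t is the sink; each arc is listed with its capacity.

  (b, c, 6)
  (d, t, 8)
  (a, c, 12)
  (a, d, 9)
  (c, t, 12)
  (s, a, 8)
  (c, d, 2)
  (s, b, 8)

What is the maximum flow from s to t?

14

Augment s→a→c→t: bottleneck 8, flow now 8.
Augment s→b→c→t: bottleneck 4, flow now 12.
Augment s→b→c→d→t: bottleneck 2, flow now 14.
No augmenting path remains; maximum flow = 14.
In the residual graph, reachable from s: {s, b}.
Min-cut edges: s→a (8), b→c (6); capacity 8 + 6 = 14.
This cut is saturated, so no flow can exceed 14.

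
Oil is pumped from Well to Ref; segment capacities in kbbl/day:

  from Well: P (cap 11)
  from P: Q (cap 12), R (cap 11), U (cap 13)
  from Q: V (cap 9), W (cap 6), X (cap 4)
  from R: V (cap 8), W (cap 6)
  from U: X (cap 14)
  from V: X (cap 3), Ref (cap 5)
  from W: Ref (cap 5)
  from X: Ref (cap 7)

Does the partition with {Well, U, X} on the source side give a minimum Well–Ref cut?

Given cut capacity: 11 + 7 = 18.
Augment Well→P→Q→V→Ref: bottleneck 5, flow now 5.
Augment Well→P→Q→W→Ref: bottleneck 5, flow now 10.
Augment Well→P→Q→X→Ref: bottleneck 1, flow now 11.
No augmenting path remains; maximum flow = 11.
In the residual graph, reachable from Well: {Well}.
Min-cut edges: Well→P (11); capacity 11 = 11.
Cut capacity 18 exceeds the max flow 11, so it is not minimum.

No — its capacity is 18, but the minimum cut has capacity 11.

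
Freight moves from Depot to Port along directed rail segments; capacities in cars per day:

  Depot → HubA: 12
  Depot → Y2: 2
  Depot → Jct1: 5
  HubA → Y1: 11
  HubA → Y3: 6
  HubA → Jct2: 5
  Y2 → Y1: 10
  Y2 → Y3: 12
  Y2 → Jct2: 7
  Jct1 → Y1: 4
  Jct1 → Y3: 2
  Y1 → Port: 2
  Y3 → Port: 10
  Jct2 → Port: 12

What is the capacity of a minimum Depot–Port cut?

Augment Depot→HubA→Y1→Port: bottleneck 2, flow now 2.
Augment Depot→HubA→Y3→Port: bottleneck 6, flow now 8.
Augment Depot→HubA→Jct2→Port: bottleneck 4, flow now 12.
Augment Depot→Y2→Y3→Port: bottleneck 2, flow now 14.
Augment Depot→Jct1→Y3→Port: bottleneck 2, flow now 16.
Augment Depot→Jct1→Y1→HubA→Jct2→Port: bottleneck 1, flow now 17. (uses reverse residual edge)
No augmenting path remains; maximum flow = 17.
By max-flow min-cut, the minimum cut capacity equals the max flow.
In the residual graph, reachable from Depot: {Depot, HubA, Jct1, Y1}.
Min-cut edges: Depot→Y2 (2), HubA→Y3 (6), HubA→Jct2 (5), Jct1→Y3 (2), Y1→Port (2); capacity 2 + 6 + 5 + 2 + 2 = 17.

17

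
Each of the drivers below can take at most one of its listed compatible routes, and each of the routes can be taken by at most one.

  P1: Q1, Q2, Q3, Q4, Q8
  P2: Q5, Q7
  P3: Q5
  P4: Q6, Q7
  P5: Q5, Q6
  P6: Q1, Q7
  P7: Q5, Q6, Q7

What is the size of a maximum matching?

Unit-capacity flow: source→left, listed edges, right→sink; max matching = max flow.
Augmenting path P1→Q1 (+1); matched 1.
Augmenting path P2→Q5 (+1); matched 2.
Augmenting path P4→Q6 (+1); matched 3.
Augmenting path P6→Q7 (+1); matched 4.
Augmenting path P7→Q7→P6→Q1→P1→Q2 (+1); matched 5.
No augmenting path remains; maximum matching = 5.
König certificate: {P1, P6, Q5, Q6, Q7} is a vertex cover of size 5 (every listed pair touches it), so no matching can be larger.

5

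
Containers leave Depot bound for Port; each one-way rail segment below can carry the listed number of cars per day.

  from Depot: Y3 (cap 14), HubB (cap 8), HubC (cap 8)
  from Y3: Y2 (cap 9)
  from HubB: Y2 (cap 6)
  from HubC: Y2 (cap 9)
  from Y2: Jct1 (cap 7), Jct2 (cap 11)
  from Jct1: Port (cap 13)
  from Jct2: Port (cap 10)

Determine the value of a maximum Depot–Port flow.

Augment Depot→Y3→Y2→Jct1→Port: bottleneck 7, flow now 7.
Augment Depot→Y3→Y2→Jct2→Port: bottleneck 2, flow now 9.
Augment Depot→HubB→Y2→Jct2→Port: bottleneck 6, flow now 15.
Augment Depot→HubC→Y2→Jct2→Port: bottleneck 2, flow now 17.
No augmenting path remains; maximum flow = 17.
In the residual graph, reachable from Depot: {Depot, Y3, HubB, HubC, Y2, Jct2}.
Min-cut edges: Y2→Jct1 (7), Jct2→Port (10); capacity 7 + 10 = 17.
This cut is saturated, so no flow can exceed 17.

17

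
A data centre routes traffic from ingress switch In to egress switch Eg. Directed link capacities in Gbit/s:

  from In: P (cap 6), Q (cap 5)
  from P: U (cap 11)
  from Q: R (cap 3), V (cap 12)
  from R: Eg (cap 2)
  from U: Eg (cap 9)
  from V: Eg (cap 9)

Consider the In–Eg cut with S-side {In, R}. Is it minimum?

Given cut capacity: 6 + 5 + 2 = 13.
Augment In→P→U→Eg: bottleneck 6, flow now 6.
Augment In→Q→R→Eg: bottleneck 2, flow now 8.
Augment In→Q→V→Eg: bottleneck 3, flow now 11.
No augmenting path remains; maximum flow = 11.
In the residual graph, reachable from In: {In}.
Min-cut edges: In→P (6), In→Q (5); capacity 6 + 5 = 11.
Cut capacity 13 exceeds the max flow 11, so it is not minimum.

No — its capacity is 13, but the minimum cut has capacity 11.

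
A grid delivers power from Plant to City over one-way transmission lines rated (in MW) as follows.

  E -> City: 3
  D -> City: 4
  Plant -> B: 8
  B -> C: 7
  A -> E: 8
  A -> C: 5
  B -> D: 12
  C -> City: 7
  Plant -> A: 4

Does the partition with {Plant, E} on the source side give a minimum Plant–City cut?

Given cut capacity: 4 + 8 + 3 = 15.
Augment Plant→A→C→City: bottleneck 4, flow now 4.
Augment Plant→B→C→City: bottleneck 3, flow now 7.
Augment Plant→B→D→City: bottleneck 4, flow now 11.
Augment Plant→B→C→A→E→City: bottleneck 1, flow now 12. (uses reverse residual edge)
No augmenting path remains; maximum flow = 12.
In the residual graph, reachable from Plant: {Plant}.
Min-cut edges: Plant→A (4), Plant→B (8); capacity 4 + 8 = 12.
Cut capacity 15 exceeds the max flow 12, so it is not minimum.

No — its capacity is 15, but the minimum cut has capacity 12.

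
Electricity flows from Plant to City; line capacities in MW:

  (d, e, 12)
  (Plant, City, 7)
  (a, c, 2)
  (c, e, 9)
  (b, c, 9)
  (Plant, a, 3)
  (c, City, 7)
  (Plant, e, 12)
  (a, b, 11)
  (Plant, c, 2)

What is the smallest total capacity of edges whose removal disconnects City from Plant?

12

Augment Plant→City: bottleneck 7, flow now 7.
Augment Plant→c→City: bottleneck 2, flow now 9.
Augment Plant→a→c→City: bottleneck 2, flow now 11.
Augment Plant→a→b→c→City: bottleneck 1, flow now 12.
No augmenting path remains; maximum flow = 12.
By max-flow min-cut, the minimum cut capacity equals the max flow.
In the residual graph, reachable from Plant: {Plant, e}.
Min-cut edges: Plant→a (3), Plant→c (2), Plant→City (7); capacity 3 + 2 + 7 = 12.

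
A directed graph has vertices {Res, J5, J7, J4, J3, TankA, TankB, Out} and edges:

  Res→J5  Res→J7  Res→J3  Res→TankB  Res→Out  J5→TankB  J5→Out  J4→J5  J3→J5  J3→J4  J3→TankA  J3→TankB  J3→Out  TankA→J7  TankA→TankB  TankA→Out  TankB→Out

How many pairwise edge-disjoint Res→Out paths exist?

Assign every edge capacity 1; by Menger, the answer equals the max flow.
Path Res→Out (+1); total 1.
Path Res→J5→Out (+1); total 2.
Path Res→J3→Out (+1); total 3.
Path Res→TankB→Out (+1); total 4.
No residual Res→Out path; max flow = 4.
Certifying cut of size 4: {Res→J3, Res→J5, Res→Out, Res→TankB}.

4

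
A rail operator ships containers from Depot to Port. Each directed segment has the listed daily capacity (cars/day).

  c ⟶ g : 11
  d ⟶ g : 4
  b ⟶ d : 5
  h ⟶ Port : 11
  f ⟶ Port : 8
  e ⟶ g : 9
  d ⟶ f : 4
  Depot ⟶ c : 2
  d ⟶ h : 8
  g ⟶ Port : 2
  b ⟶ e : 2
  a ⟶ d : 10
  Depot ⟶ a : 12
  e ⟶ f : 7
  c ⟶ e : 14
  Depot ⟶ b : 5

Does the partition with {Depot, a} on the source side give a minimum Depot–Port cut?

Given cut capacity: 5 + 2 + 10 = 17.
Augment Depot→c→g→Port: bottleneck 2, flow now 2.
Augment Depot→a→d→f→Port: bottleneck 4, flow now 6.
Augment Depot→a→d→h→Port: bottleneck 6, flow now 12.
Augment Depot→b→d→h→Port: bottleneck 2, flow now 14.
Augment Depot→b→e→f→Port: bottleneck 2, flow now 16.
Augment Depot→b→d→g→c→e→f→Port: bottleneck 1, flow now 17. (uses reverse residual edge)
No augmenting path remains; maximum flow = 17.
Cut capacity 17 equals the max flow, so it is a minimum cut.

Yes — it is a minimum cut (capacity 17).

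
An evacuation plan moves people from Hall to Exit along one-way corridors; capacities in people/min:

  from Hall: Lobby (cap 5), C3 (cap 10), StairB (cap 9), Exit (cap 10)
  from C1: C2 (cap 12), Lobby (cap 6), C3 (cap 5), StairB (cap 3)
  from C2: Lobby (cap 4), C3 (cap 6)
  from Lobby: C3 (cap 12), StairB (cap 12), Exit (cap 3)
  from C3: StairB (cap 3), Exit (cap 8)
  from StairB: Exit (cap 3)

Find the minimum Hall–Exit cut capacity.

24

Augment Hall→Exit: bottleneck 10, flow now 10.
Augment Hall→Lobby→Exit: bottleneck 3, flow now 13.
Augment Hall→C3→Exit: bottleneck 8, flow now 21.
Augment Hall→StairB→Exit: bottleneck 3, flow now 24.
No augmenting path remains; maximum flow = 24.
By max-flow min-cut, the minimum cut capacity equals the max flow.
In the residual graph, reachable from Hall: {Hall, Lobby, C3, StairB}.
Min-cut edges: Hall→Exit (10), Lobby→Exit (3), C3→Exit (8), StairB→Exit (3); capacity 10 + 3 + 8 + 3 = 24.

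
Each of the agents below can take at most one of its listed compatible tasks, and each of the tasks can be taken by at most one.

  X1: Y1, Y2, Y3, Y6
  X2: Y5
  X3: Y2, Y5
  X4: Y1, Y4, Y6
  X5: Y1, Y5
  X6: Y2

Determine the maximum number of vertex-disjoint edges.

Unit-capacity flow: source→left, listed edges, right→sink; max matching = max flow.
Augmenting path X1→Y1 (+1); matched 1.
Augmenting path X2→Y5 (+1); matched 2.
Augmenting path X3→Y2 (+1); matched 3.
Augmenting path X4→Y4 (+1); matched 4.
Augmenting path X5→Y1→X1→Y3 (+1); matched 5.
No augmenting path remains; maximum matching = 5.
König certificate: {X1, X4, X5, Y2, Y5} is a vertex cover of size 5 (every listed pair touches it), so no matching can be larger.

5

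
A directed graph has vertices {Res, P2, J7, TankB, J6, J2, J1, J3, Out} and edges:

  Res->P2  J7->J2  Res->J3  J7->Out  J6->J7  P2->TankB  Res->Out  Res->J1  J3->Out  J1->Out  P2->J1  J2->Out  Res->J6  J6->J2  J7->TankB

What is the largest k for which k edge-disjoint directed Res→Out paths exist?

Assign every edge capacity 1; by Menger, the answer equals the max flow.
Path Res→Out (+1); total 1.
Path Res→J1→Out (+1); total 2.
Path Res→J3→Out (+1); total 3.
Path Res→J6→J7→Out (+1); total 4.
No residual Res→Out path; max flow = 4.
Certifying cut of size 4: {J1→Out, Res→J3, Res→J6, Res→Out}.

4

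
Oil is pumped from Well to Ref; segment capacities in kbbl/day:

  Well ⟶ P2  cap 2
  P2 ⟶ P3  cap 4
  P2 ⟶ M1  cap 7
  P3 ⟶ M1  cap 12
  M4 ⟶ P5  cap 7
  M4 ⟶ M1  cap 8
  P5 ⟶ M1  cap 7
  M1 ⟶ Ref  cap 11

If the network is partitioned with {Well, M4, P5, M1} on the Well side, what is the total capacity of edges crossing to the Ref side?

Edges leaving {Well, M4, P5, M1}: Well→P2 (2), M1→Ref (11).
Cut capacity = 2 + 11 = 13.

13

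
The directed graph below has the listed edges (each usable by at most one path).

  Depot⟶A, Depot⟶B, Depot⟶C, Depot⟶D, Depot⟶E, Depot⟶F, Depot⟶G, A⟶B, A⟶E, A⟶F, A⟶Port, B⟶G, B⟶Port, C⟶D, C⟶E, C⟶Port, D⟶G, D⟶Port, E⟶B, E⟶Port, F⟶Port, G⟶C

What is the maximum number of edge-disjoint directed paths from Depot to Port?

6

Assign every edge capacity 1; by Menger, the answer equals the max flow.
Path Depot→A→Port (+1); total 1.
Path Depot→B→Port (+1); total 2.
Path Depot→C→Port (+1); total 3.
Path Depot→D→Port (+1); total 4.
Path Depot→E→Port (+1); total 5.
Path Depot→F→Port (+1); total 6.
No residual Depot→Port path; max flow = 6.
Certifying cut of size 6: {B→Port, C→Port, D→Port, Depot→A, Depot→F, E→Port}.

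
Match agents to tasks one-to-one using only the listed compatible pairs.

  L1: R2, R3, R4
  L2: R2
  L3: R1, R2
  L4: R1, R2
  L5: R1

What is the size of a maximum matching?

Unit-capacity flow: source→left, listed edges, right→sink; max matching = max flow.
Augmenting path L1→R2 (+1); matched 1.
Augmenting path L3→R1 (+1); matched 2.
Augmenting path L2→R2→L1→R3 (+1); matched 3.
No augmenting path remains; maximum matching = 3.
König certificate: {L1, R1, R2} is a vertex cover of size 3 (every listed pair touches it), so no matching can be larger.

3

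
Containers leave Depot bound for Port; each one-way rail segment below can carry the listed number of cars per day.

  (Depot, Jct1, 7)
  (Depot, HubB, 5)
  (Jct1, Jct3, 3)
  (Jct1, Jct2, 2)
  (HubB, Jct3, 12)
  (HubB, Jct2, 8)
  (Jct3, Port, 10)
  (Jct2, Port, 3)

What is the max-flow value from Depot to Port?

Augment Depot→Jct1→Jct3→Port: bottleneck 3, flow now 3.
Augment Depot→Jct1→Jct2→Port: bottleneck 2, flow now 5.
Augment Depot→HubB→Jct3→Port: bottleneck 5, flow now 10.
No augmenting path remains; maximum flow = 10.
In the residual graph, reachable from Depot: {Depot, Jct1}.
Min-cut edges: Depot→HubB (5), Jct1→Jct3 (3), Jct1→Jct2 (2); capacity 5 + 3 + 2 = 10.
This cut is saturated, so no flow can exceed 10.

10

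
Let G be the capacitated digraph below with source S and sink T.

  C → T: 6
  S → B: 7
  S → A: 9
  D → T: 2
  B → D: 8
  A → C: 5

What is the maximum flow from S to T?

Augment S→A→C→T: bottleneck 5, flow now 5.
Augment S→B→D→T: bottleneck 2, flow now 7.
No augmenting path remains; maximum flow = 7.
In the residual graph, reachable from S: {S, A, B, D}.
Min-cut edges: A→C (5), D→T (2); capacity 5 + 2 = 7.
This cut is saturated, so no flow can exceed 7.

7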